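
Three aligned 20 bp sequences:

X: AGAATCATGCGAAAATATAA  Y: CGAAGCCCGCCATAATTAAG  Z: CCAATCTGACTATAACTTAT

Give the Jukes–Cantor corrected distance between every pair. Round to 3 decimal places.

X–Y: 9/20 sites differ → p = 0.45, d = −0.75 ln(1 − 0.6) = 0.687218 ≈ 0.687.
X–Z: 10/20 sites differ → p = 0.5, d = −0.75 ln(1 − 0.666667) = 0.823960 ≈ 0.824.
Y–Z: 9/20 sites differ → p = 0.45, d = −0.75 ln(1 − 0.6) = 0.687218 ≈ 0.687.

d(X,Y) = 0.687, d(X,Z) = 0.824, d(Y,Z) = 0.687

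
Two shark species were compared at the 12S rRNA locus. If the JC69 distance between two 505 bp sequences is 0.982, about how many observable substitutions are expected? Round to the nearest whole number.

276

Invert JC69: p = (3/4)(1 − e^(−4d/3)) = 0.75 × (1 − e^(-1.309333)) = 0.75 × (1 − 0.270000) = 0.547500.
Expected differing sites = pL ≈ 0.547500 × 505 = 276.4875 ≈ 276.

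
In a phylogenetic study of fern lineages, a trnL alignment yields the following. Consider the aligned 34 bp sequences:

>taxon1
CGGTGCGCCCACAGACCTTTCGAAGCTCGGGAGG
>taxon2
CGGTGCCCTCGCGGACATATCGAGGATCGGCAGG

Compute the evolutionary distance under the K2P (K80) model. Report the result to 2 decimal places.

0.33

Of 34 sites, 4 differences are transitions and 5 are transversions, so P = 4/34 ≈ 0.117647 and Q = 5/34 ≈ 0.147059.
Under the Kimura two-parameter model, d = −½ ln(1 − 2P − Q) − ¼ ln(1 − 2Q).
1 − 2P − Q = 0.617647, giving −½ ln(0.617647) = 0.240919.
1 − 2Q = 0.705882, giving −¼ ln(0.705882) = 0.087077.
d = 0.240919 + 0.087077 = 0.327996.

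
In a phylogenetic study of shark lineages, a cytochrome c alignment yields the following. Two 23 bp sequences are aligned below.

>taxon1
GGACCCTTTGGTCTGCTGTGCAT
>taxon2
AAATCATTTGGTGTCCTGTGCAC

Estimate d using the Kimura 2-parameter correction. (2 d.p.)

0.40

Of 23 sites, 4 differences are transitions and 3 are transversions, so P = 4/23 ≈ 0.173913 and Q = 3/23 ≈ 0.130435.
Under the Kimura two-parameter model, d = −½ ln(1 − 2P − Q) − ¼ ln(1 − 2Q).
1 − 2P − Q = 0.521739, giving −½ ln(0.521739) = 0.325294.
1 − 2Q = 0.73913, giving −¼ ln(0.73913) = 0.075570.
d = 0.325294 + 0.075570 = 0.400864.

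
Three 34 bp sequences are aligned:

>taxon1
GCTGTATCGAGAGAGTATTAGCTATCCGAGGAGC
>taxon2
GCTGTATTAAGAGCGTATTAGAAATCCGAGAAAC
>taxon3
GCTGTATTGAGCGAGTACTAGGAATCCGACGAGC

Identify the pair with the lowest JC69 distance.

taxon1 and taxon3

taxon1–taxon2: 7/34 differ, p = 0.206, d = 0.241.
taxon1–taxon3: 6/34 differ, p = 0.176, d = 0.201.
taxon2–taxon3: 8/34 differ, p = 0.235, d = 0.282.
The smallest distance is between taxon1 and taxon3.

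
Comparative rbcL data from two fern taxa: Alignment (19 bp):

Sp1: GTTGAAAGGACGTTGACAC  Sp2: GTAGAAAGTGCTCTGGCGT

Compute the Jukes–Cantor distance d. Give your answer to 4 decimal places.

The sequences differ at 8 of 19 sites (3, 9, 10, 12, 13, 16, 18, 19), so p = 8/19 ≈ 0.421053.
d = −(3/4) ln(1 − 4p/3) = −0.75 ln(1 − 0.561404) = −0.75 ln(0.438596)
  = −0.75 × (-0.824177) = 0.618133 substitutions/site.

0.6181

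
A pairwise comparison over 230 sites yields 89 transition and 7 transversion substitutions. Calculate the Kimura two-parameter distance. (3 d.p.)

P = 89/230 ≈ 0.386957 and Q = 7/230 ≈ 0.030435.
Under the Kimura two-parameter model, d = −½ ln(1 − 2P − Q) − ¼ ln(1 − 2Q).
1 − 2P − Q = 0.195651, giving −½ ln(0.195651) = 0.815711.
1 − 2Q = 0.93913, giving −¼ ln(0.93913) = 0.015700.
d = 0.815711 + 0.015700 = 0.831411.

0.831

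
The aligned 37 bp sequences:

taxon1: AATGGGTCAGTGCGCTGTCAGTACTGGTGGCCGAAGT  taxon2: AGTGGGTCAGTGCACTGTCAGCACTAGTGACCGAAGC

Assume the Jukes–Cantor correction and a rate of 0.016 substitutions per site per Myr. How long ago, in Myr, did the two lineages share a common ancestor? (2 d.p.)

5.71

The sequences differ at 6 of 37 sites (2, 14, 22, 26, 30, 37), so p = 6/37 ≈ 0.162162.
d = −(3/4) ln(1 − 4p/3) = −0.75 ln(1 − 0.216216) = −0.75 ln(0.783784)
  = −0.75 × (-0.243622) = 0.182717 substitutions/site.
Under a molecular clock d = 2μt, so t = d/(2μ) = 0.182717 / (2 × 0.016) = 5.71 Myr.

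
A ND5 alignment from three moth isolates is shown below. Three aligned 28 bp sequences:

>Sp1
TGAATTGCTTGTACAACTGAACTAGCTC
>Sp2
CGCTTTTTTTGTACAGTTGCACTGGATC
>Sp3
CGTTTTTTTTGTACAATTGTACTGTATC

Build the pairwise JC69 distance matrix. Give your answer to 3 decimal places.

Sp1–Sp2: 10/28 sites differ → p ≈ 0.357143, d = −0.75 ln(1 − 0.476191) = 0.484971 ≈ 0.485.
Sp1–Sp3: 10/28 sites differ → p ≈ 0.357143, d = −0.75 ln(1 − 0.476191) = 0.484971 ≈ 0.485.
Sp2–Sp3: 4/28 sites differ → p ≈ 0.142857, d = −0.75 ln(1 − 0.190476) = 0.158482 ≈ 0.158.

d(Sp1,Sp2) = 0.485, d(Sp1,Sp3) = 0.485, d(Sp2,Sp3) = 0.158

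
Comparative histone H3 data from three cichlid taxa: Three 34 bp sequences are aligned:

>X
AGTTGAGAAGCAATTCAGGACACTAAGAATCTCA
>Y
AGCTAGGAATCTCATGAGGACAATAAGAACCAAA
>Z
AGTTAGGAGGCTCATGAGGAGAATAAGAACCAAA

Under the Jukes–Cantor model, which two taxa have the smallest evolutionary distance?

X–Y: 12/34 differ, p = 0.353, d = 0.477.
X–Z: 12/34 differ, p = 0.353, d = 0.477.
Y–Z: 4/34 differ, p = 0.118, d = 0.128.
The smallest distance is between Y and Z.

Y and Z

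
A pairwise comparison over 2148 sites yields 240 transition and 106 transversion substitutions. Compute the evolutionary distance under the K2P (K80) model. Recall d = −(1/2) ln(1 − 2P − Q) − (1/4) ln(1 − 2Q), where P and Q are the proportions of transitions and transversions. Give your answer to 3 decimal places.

0.185

P = 240/2148 ≈ 0.111732 and Q = 106/2148 ≈ 0.049348.
Under the Kimura two-parameter model, d = −½ ln(1 − 2P − Q) − ¼ ln(1 − 2Q).
1 − 2P − Q = 0.727188, giving −½ ln(0.727188) = 0.159285.
1 − 2Q = 0.901304, giving −¼ ln(0.901304) = 0.025978.
d = 0.159285 + 0.025978 = 0.185263.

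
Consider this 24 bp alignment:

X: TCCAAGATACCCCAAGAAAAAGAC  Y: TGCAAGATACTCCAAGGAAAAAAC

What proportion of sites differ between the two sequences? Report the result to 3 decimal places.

0.167

The sequences differ at 4 of 24 positions (sites 2, 11, 17, 22).
p = 4/24 = 0.166666… ≈ 0.167 (to 3 d.p.).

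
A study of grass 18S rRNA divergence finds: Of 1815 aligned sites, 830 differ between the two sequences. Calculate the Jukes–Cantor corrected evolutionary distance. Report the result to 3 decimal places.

p = 830/1815 ≈ 0.4573.
d = −(3/4) ln(1 − 4p/3) = −0.75 ln(1 − 0.609733) = −0.75 ln(0.390267)
  = −0.75 × (-0.940924) = 0.705693 substitutions/site.

0.706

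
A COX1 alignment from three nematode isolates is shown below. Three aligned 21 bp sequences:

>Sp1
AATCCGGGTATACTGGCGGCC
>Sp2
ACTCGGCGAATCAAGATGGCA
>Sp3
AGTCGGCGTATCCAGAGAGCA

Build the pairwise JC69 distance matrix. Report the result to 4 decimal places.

Sp1–Sp2: 10/21 sites differ → p ≈ 0.47619, d = −0.75 ln(1 − 0.63492) = 0.755729 ≈ 0.7557.
Sp1–Sp3: 9/21 sites differ → p ≈ 0.428571, d = −0.75 ln(1 − 0.571428) = 0.635472 ≈ 0.6355.
Sp2–Sp3: 5/21 sites differ → p ≈ 0.238095, d = −0.75 ln(1 − 0.31746) = 0.286451 ≈ 0.2865.

d(Sp1,Sp2) = 0.7557, d(Sp1,Sp3) = 0.6355, d(Sp2,Sp3) = 0.2865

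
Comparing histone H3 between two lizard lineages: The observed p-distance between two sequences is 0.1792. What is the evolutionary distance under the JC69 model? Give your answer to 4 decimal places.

0.2048

d = −(3/4) ln(1 − 4p/3) = −0.75 ln(1 − 0.238933) = −0.75 ln(0.761067)
  = −0.75 × (-0.273034) = 0.204776 substitutions/site.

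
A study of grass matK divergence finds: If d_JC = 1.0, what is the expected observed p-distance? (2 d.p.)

0.55

p = (3/4)(1 − e^(−4d/3)) = 0.75 × (1 − e^(-1.333333)) = 0.75 × (1 − 0.263597) = 0.552302.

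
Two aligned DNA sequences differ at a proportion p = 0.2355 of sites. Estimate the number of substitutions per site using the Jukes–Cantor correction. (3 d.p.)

0.283

d = −(3/4) ln(1 − 4p/3) = −0.75 ln(1 − 0.314) = −0.75 ln(0.686)
  = −0.75 × (-0.376878) = 0.282659 substitutions/site.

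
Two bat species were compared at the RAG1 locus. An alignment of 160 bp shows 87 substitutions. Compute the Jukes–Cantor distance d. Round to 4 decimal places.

p = 87/160 = 0.54375.
d = −(3/4) ln(1 − 4p/3) = −0.75 ln(1 − 0.725) = −0.75 ln(0.275)
  = −0.75 × (-1.290984) = 0.968238 substitutions/site.

0.9682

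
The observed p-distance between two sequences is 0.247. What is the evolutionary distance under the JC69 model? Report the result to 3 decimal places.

0.300

d = −(3/4) ln(1 − 4p/3) = −0.75 ln(1 − 0.329333) = −0.75 ln(0.670667)
  = −0.75 × (-0.399483) = 0.299612 substitutions/site.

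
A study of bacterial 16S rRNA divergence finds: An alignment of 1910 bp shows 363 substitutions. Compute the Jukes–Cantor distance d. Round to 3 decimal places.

0.219

p = 363/1910 ≈ 0.190052.
d = −(3/4) ln(1 − 4p/3) = −0.75 ln(1 − 0.253403) = −0.75 ln(0.746597)
  = −0.75 × (-0.292230) = 0.219173 substitutions/site.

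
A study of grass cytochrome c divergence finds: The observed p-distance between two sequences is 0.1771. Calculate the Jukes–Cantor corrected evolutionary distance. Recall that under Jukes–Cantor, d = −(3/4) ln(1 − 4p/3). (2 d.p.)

d = −(3/4) ln(1 − 4p/3) = −0.75 ln(1 − 0.236133) = −0.75 ln(0.763867)
  = −0.75 × (-0.269362) = 0.202022 substitutions/site.

0.20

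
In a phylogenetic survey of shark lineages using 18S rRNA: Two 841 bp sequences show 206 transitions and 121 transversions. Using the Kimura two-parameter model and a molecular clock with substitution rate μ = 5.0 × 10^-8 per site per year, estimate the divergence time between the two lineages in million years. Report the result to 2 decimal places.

5.87

P = 206/841 ≈ 0.244946 and Q = 121/841 ≈ 0.143876.
Under the Kimura two-parameter model, d = −½ ln(1 − 2P − Q) − ¼ ln(1 − 2Q).
1 − 2P − Q = 0.366232, giving −½ ln(0.366232) = 0.502244.
1 − 2Q = 0.712248, giving −¼ ln(0.712248) = 0.084832.
d = 0.502244 + 0.084832 = 0.587076.
Under a molecular clock d = 2μt, so t = d/(2μ) = 0.587076 / (2 × 5.0 × 10^-8) = 5.87 million years.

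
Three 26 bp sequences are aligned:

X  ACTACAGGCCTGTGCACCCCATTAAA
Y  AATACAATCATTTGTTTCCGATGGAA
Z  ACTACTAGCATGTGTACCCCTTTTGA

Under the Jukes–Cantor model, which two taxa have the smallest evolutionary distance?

X–Y: 11/26 differ, p = 0.423, d = 0.623.
X–Z: 7/26 differ, p = 0.269, d = 0.334.
Y–Z: 11/26 differ, p = 0.423, d = 0.623.
The smallest distance is between X and Z.

X and Z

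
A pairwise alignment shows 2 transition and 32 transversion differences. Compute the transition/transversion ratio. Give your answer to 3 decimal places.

R = 2/32 = 0.0625 ≈ 0.063 (to 3 d.p.).

0.063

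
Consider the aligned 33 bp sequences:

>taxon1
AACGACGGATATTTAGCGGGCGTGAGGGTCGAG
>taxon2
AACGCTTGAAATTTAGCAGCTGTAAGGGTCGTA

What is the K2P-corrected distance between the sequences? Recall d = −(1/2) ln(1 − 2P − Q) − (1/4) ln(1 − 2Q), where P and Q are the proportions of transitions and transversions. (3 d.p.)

Of 33 sites, 5 differences are transitions and 5 are transversions, so P = 5/33 ≈ 0.151515 and Q = 5/33 ≈ 0.151515.
Under the Kimura two-parameter model, d = −½ ln(1 − 2P − Q) − ¼ ln(1 − 2Q).
1 − 2P − Q = 0.545455, giving −½ ln(0.545455) = 0.303067.
1 − 2Q = 0.69697, giving −¼ ln(0.69697) = 0.090253.
d = 0.303067 + 0.090253 = 0.393320.

0.393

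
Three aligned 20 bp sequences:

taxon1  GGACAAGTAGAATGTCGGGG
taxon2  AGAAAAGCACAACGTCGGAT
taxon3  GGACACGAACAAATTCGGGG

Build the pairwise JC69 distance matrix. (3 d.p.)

d(taxon1,taxon2) = 0.471, d(taxon1,taxon3) = 0.304, d(taxon2,taxon3) = 0.572

taxon1–taxon2: 7/20 sites differ → p = 0.35, d = −0.75 ln(1 − 0.466667) = 0.471457 ≈ 0.471.
taxon1–taxon3: 5/20 sites differ → p = 0.25, d = −0.75 ln(1 − 0.333333) = 0.304098 ≈ 0.304.
taxon2–taxon3: 8/20 sites differ → p = 0.4, d = −0.75 ln(1 − 0.533333) = 0.571605 ≈ 0.572.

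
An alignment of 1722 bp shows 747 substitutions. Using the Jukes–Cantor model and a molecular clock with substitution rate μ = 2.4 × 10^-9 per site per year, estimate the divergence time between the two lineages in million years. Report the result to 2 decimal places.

p = 747/1722 ≈ 0.433798.
d = −(3/4) ln(1 − 4p/3) = −0.75 ln(1 − 0.578397) = −0.75 ln(0.421603)
  = −0.75 × (-0.863691) = 0.647768 substitutions/site.
Under a molecular clock d = 2μt, so t = d/(2μ) = 0.647768 / (2 × 2.4 × 10^-9) = 134.95 million years.

134.95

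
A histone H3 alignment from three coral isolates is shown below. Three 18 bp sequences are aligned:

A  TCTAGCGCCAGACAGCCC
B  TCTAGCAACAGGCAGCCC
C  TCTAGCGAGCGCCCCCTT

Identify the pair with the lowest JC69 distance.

A and B

A–B: 3/18 differ, p = 0.167, d = 0.188.
A–C: 8/18 differ, p = 0.444, d = 0.673.
B–C: 8/18 differ, p = 0.444, d = 0.673.
The smallest distance is between A and B.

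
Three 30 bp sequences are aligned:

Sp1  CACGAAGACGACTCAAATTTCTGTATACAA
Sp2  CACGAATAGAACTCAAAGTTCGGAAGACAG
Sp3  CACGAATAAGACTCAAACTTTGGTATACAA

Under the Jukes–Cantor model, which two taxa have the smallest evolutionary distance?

Sp1 and Sp3

Sp1–Sp2: 8/30 differ, p = 0.267, d = 0.330.
Sp1–Sp3: 5/30 differ, p = 0.167, d = 0.188.
Sp2–Sp3: 7/30 differ, p = 0.233, d = 0.280.
The smallest distance is between Sp1 and Sp3.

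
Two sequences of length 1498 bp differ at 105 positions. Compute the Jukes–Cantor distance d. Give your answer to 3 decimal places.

0.074

p = 105/1498 ≈ 0.070093.
d = −(3/4) ln(1 − 4p/3) = −0.75 ln(1 − 0.093457) = −0.75 ln(0.906543)
  = −0.75 × (-0.098117) = 0.073588 substitutions/site.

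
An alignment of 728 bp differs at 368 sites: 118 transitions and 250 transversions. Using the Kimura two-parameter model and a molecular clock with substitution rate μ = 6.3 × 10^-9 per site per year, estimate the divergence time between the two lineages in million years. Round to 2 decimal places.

66.74

P = 118/728 ≈ 0.162088 and Q = 250/728 ≈ 0.343407.
Under the Kimura two-parameter model, d = −½ ln(1 − 2P − Q) − ¼ ln(1 − 2Q).
1 − 2P − Q = 0.332417, giving −½ ln(0.332417) = 0.550683.
1 − 2Q = 0.313186, giving −¼ ln(0.313186) = 0.290240.
d = 0.550683 + 0.290240 = 0.840923.
Under a molecular clock d = 2μt, so t = d/(2μ) = 0.840923 / (2 × 6.3 × 10^-9) = 66.74 million years.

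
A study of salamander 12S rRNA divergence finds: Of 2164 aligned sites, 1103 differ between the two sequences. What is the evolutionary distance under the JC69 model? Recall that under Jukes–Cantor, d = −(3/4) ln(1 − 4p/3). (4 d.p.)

0.8537

p = 1103/2164 ≈ 0.509704.
d = −(3/4) ln(1 − 4p/3) = −0.75 ln(1 − 0.679605) = −0.75 ln(0.320395)
  = −0.75 × (-1.138201) = 0.853651 substitutions/site.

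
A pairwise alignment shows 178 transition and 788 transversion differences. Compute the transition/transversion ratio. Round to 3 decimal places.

R = 178/788 = 0.225888… ≈ 0.226 (to 3 d.p.).

0.226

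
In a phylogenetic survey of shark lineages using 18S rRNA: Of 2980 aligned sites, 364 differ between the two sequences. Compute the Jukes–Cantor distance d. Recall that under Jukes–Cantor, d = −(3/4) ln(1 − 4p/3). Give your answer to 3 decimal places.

0.133

p = 364/2980 ≈ 0.122148.
d = −(3/4) ln(1 − 4p/3) = −0.75 ln(1 − 0.162864) = −0.75 ln(0.837136)
  = −0.75 × (-0.177769) = 0.133327 substitutions/site.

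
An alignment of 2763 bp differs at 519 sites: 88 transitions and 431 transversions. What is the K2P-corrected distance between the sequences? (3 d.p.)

0.218

P = 88/2763 ≈ 0.031849 and Q = 431/2763 ≈ 0.15599.
Under the Kimura two-parameter model, d = −½ ln(1 − 2P − Q) − ¼ ln(1 − 2Q).
1 − 2P − Q = 0.780312, giving −½ ln(0.780312) = 0.124031.
1 − 2Q = 0.68802, giving −¼ ln(0.68802) = 0.093484.
d = 0.124031 + 0.093484 = 0.217515.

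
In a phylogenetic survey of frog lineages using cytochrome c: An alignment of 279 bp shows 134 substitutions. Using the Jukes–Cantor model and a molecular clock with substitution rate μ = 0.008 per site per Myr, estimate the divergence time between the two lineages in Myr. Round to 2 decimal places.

p = 134/279 ≈ 0.480287.
d = −(3/4) ln(1 − 4p/3) = −0.75 ln(1 − 0.640383) = −0.75 ln(0.359617)
  = −0.75 × (-1.022716) = 0.767037 substitutions/site.
Under a molecular clock d = 2μt, so t = d/(2μ) = 0.767037 / (2 × 0.008) = 47.94 Myr.

47.94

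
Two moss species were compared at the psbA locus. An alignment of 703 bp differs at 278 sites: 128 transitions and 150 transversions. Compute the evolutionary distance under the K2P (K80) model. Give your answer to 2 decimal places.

P = 128/703 ≈ 0.182077 and Q = 150/703 ≈ 0.213371.
Under the Kimura two-parameter model, d = −½ ln(1 − 2P − Q) − ¼ ln(1 − 2Q).
1 − 2P − Q = 0.422475, giving −½ ln(0.422475) = 0.430813.
1 − 2Q = 0.573258, giving −¼ ln(0.573258) = 0.139105.
d = 0.430813 + 0.139105 = 0.569918.

0.57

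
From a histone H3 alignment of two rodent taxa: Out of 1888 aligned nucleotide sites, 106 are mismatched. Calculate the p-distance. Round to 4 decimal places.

0.0561

p = 106/1888 = 0.056144… ≈ 0.0561 (to 4 d.p.).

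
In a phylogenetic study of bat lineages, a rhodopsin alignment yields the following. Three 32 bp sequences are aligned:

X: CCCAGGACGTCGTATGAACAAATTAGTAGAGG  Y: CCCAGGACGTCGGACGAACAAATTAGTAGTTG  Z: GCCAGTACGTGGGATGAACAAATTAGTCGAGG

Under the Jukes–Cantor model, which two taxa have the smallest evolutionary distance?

X–Y: 4/32 differ, p = 0.125, d = 0.137.
X–Z: 5/32 differ, p = 0.156, d = 0.175.
Y–Z: 7/32 differ, p = 0.219, d = 0.259.
The smallest distance is between X and Y.

X and Y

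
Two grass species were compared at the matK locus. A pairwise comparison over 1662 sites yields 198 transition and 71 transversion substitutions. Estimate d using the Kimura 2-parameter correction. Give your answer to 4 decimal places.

0.1873

P = 198/1662 ≈ 0.119134 and Q = 71/1662 ≈ 0.04272.
Under the Kimura two-parameter model, d = −½ ln(1 − 2P − Q) − ¼ ln(1 − 2Q).
1 − 2P − Q = 0.719012, giving −½ ln(0.719012) = 0.164939.
1 − 2Q = 0.91456, giving −¼ ln(0.91456) = 0.022328.
d = 0.164939 + 0.022328 = 0.187267.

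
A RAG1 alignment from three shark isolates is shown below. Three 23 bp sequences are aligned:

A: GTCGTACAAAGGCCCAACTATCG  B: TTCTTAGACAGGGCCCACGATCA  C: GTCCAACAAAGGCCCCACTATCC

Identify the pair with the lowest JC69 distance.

A–B: 8/23 differ, p = 0.348, d = 0.467.
A–C: 4/23 differ, p = 0.174, d = 0.198.
B–C: 8/23 differ, p = 0.348, d = 0.467.
The smallest distance is between A and C.

A and C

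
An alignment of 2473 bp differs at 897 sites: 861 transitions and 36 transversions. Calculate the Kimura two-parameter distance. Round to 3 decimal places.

0.628

P = 861/2473 ≈ 0.34816 and Q = 36/2473 ≈ 0.014557.
Under the Kimura two-parameter model, d = −½ ln(1 − 2P − Q) − ¼ ln(1 − 2Q).
1 − 2P − Q = 0.289123, giving −½ ln(0.289123) = 0.620452.
1 − 2Q = 0.970886, giving −¼ ln(0.970886) = 0.007387.
d = 0.620452 + 0.007387 = 0.627839.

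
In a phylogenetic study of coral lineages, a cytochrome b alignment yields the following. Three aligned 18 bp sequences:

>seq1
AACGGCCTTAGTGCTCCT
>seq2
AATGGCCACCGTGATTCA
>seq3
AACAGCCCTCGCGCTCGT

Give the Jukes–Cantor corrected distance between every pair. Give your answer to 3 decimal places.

d(seq1,seq2) = 0.548, d(seq1,seq3) = 0.347, d(seq2,seq3) = 0.824

seq1–seq2: 7/18 sites differ → p ≈ 0.388889, d = −0.75 ln(1 − 0.518519) = 0.548166 ≈ 0.548.
seq1–seq3: 5/18 sites differ → p ≈ 0.277778, d = −0.75 ln(1 − 0.370371) = 0.346968 ≈ 0.347.
seq2–seq3: 9/18 sites differ → p = 0.5, d = −0.75 ln(1 − 0.666667) = 0.823960 ≈ 0.824.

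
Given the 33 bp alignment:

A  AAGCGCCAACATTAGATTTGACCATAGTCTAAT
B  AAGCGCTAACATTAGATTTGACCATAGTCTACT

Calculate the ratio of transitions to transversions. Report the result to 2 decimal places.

1.00

Transitions are A↔G and C↔T; transversions are all other mismatches.
Transitions: 1. Transversions: 1.
R = 1/1 = 1.00.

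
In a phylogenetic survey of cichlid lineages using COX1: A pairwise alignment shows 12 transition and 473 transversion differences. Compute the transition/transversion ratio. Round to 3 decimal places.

0.025

R = 12/473 = 0.025369… ≈ 0.025 (to 3 d.p.).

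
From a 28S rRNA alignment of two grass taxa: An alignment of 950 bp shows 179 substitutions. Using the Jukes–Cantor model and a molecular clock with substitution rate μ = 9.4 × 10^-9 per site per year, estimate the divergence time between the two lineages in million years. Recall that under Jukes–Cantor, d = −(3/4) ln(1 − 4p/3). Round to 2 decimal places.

11.54

p = 179/950 ≈ 0.188421.
d = −(3/4) ln(1 − 4p/3) = −0.75 ln(1 − 0.251228) = −0.75 ln(0.748772)
  = −0.75 × (-0.289321) = 0.216991 substitutions/site.
Under a molecular clock d = 2μt, so t = d/(2μ) = 0.216991 / (2 × 9.4 × 10^-9) = 11.54 million years.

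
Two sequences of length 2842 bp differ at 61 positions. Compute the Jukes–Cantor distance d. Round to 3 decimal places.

0.022

p = 61/2842 ≈ 0.021464.
d = −(3/4) ln(1 − 4p/3) = −0.75 ln(1 − 0.028619) = −0.75 ln(0.971381)
  = −0.75 × (-0.029037) = 0.021778 substitutions/site.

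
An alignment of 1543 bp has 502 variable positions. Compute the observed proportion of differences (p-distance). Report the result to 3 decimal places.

p = 502/1543 = 0.325340… ≈ 0.325 (to 3 d.p.).

0.325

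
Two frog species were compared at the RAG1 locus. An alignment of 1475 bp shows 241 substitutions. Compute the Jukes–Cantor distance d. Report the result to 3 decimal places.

0.184

p = 241/1475 ≈ 0.16339.
d = −(3/4) ln(1 − 4p/3) = −0.75 ln(1 − 0.217853) = −0.75 ln(0.782147)
  = −0.75 × (-0.245713) = 0.184285 substitutions/site.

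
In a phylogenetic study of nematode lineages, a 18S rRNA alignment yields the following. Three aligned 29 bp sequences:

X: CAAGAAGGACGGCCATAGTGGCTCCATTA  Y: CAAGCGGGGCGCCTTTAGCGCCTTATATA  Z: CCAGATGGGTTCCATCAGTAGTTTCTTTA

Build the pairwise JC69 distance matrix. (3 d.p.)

X–Y: 12/29 sites differ → p ≈ 0.413793, d = −0.75 ln(1 − 0.551724) = 0.601760 ≈ 0.602.
X–Z: 13/29 sites differ → p ≈ 0.448276, d = −0.75 ln(1 − 0.597701) = 0.682920 ≈ 0.683.
Y–Z: 13/29 sites differ → p ≈ 0.448276, d = −0.75 ln(1 − 0.597701) = 0.682920 ≈ 0.683.

d(X,Y) = 0.602, d(X,Z) = 0.683, d(Y,Z) = 0.683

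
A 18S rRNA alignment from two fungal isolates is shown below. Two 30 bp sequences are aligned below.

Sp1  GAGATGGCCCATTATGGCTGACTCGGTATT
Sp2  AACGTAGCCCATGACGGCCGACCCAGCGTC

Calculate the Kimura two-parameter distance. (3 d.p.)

Of 30 sites, 10 differences are transitions and 2 are transversions, so P = 10/30 ≈ 0.333333 and Q = 2/30 ≈ 0.066667.
Under the Kimura two-parameter model, d = −½ ln(1 − 2P − Q) − ¼ ln(1 − 2Q).
1 − 2P − Q = 0.266667, giving −½ ln(0.266667) = 0.660877.
1 − 2Q = 0.866666, giving −¼ ln(0.866666) = 0.035775.
d = 0.660877 + 0.035775 = 0.696652.

0.697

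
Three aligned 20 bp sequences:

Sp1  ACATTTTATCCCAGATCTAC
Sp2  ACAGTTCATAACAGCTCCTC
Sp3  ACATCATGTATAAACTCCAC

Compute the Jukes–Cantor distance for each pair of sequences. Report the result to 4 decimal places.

d(Sp1,Sp2) = 0.4715, d(Sp1,Sp3) = 0.6872, d(Sp2,Sp3) = 0.6872

Sp1–Sp2: 7/20 sites differ → p = 0.35, d = −0.75 ln(1 − 0.466667) = 0.471457 ≈ 0.4715.
Sp1–Sp3: 9/20 sites differ → p = 0.45, d = −0.75 ln(1 − 0.6) = 0.687218 ≈ 0.6872.
Sp2–Sp3: 9/20 sites differ → p = 0.45, d = −0.75 ln(1 − 0.6) = 0.687218 ≈ 0.6872.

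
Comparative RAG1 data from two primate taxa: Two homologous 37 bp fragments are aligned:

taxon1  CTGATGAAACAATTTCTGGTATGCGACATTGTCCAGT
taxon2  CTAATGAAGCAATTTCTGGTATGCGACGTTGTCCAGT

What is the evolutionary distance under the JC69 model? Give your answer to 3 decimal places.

The sequences differ at 3 of 37 sites (3, 9, 28), so p = 3/37 ≈ 0.081081.
d = −(3/4) ln(1 − 4p/3) = −0.75 ln(1 − 0.108108) = −0.75 ln(0.891892)
  = −0.75 × (-0.114410) = 0.085808 substitutions/site.

0.086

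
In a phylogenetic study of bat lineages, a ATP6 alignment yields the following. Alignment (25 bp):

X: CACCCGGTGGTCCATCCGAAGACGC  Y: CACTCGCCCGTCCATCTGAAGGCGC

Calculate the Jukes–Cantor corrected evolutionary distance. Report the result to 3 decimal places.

The sequences differ at 6 of 25 sites (4, 7, 8, 9, 17, 22), so p = 6/25 = 0.24.
d = −(3/4) ln(1 − 4p/3) = −0.75 ln(1 − 0.32) = −0.75 ln(0.68)
  = −0.75 × (-0.385662) = 0.289247 substitutions/site.

0.289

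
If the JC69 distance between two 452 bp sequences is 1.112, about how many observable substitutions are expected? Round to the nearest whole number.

Invert JC69: p = (3/4)(1 − e^(−4d/3)) = 0.75 × (1 − e^(-1.482667)) = 0.75 × (1 − 0.227031) = 0.579727.
Expected differing sites = pL ≈ 0.579727 × 452 = 262.036604 ≈ 262.

262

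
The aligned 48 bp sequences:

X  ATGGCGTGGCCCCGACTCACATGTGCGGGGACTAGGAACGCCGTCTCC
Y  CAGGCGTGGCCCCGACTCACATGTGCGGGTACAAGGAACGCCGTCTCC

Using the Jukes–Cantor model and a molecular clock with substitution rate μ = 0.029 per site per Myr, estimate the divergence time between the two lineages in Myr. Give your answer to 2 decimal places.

The sequences differ at 4 of 48 sites (1, 2, 30, 33), so p = 4/48 ≈ 0.083333.
d = −(3/4) ln(1 − 4p/3) = −0.75 ln(1 − 0.111111) = −0.75 ln(0.888889)
  = −0.75 × (-0.117783) = 0.088337 substitutions/site.
Under a molecular clock d = 2μt, so t = d/(2μ) = 0.088337 / (2 × 0.029) = 1.52 Myr.

1.52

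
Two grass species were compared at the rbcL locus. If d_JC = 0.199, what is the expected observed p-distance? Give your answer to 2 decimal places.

0.17

p = (3/4)(1 − e^(−4d/3)) = 0.75 × (1 − e^(-0.265333)) = 0.75 × (1 − 0.766951) = 0.174787.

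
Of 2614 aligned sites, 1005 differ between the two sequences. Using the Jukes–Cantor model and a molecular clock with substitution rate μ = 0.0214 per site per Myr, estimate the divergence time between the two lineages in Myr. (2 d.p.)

12.59

p = 1005/2614 ≈ 0.384468.
d = −(3/4) ln(1 − 4p/3) = −0.75 ln(1 − 0.512624) = −0.75 ln(0.487376)
  = −0.75 × (-0.718719) = 0.539039 substitutions/site.
Under a molecular clock d = 2μt, so t = d/(2μ) = 0.539039 / (2 × 0.0214) = 12.59 Myr.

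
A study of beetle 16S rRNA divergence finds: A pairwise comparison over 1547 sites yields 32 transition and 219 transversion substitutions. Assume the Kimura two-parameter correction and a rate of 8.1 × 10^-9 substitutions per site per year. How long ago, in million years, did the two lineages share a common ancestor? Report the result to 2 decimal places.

11.37

P = 32/1547 ≈ 0.020685 and Q = 219/1547 ≈ 0.141564.
Under the Kimura two-parameter model, d = −½ ln(1 − 2P − Q) − ¼ ln(1 − 2Q).
1 − 2P − Q = 0.817066, giving −½ ln(0.817066) = 0.101018.
1 − 2Q = 0.716872, giving −¼ ln(0.716872) = 0.083214.
d = 0.101018 + 0.083214 = 0.184232.
Under a molecular clock d = 2μt, so t = d/(2μ) = 0.184232 / (2 × 8.1 × 10^-9) = 11.37 million years.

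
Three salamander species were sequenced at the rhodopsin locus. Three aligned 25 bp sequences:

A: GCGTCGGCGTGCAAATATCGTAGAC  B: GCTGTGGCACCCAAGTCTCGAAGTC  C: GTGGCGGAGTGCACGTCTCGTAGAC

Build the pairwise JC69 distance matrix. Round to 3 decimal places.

d(A,B) = 0.572, d(A,C) = 0.289, d(B,C) = 0.572

A–B: 10/25 sites differ → p = 0.4, d = −0.75 ln(1 − 0.533333) = 0.571605 ≈ 0.572.
A–C: 6/25 sites differ → p = 0.24, d = −0.75 ln(1 − 0.32) = 0.289247 ≈ 0.289.
B–C: 10/25 sites differ → p = 0.4, d = −0.75 ln(1 − 0.533333) = 0.571605 ≈ 0.572.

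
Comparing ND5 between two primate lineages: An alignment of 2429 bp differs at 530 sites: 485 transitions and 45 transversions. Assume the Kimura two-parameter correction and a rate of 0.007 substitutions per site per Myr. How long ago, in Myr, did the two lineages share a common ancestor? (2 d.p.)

P = 485/2429 ≈ 0.199671 and Q = 45/2429 ≈ 0.018526.
Under the Kimura two-parameter model, d = −½ ln(1 − 2P − Q) − ¼ ln(1 − 2Q).
1 − 2P − Q = 0.582132, giving −½ ln(0.582132) = 0.270529.
1 − 2Q = 0.962948, giving −¼ ln(0.962948) = 0.009439.
d = 0.270529 + 0.009439 = 0.279968.
Under a molecular clock d = 2μt, so t = d/(2μ) = 0.279968 / (2 × 0.007) = 20.00 Myr.

20.00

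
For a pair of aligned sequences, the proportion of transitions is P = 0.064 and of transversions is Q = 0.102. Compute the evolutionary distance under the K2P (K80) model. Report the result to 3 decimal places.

Under the Kimura two-parameter model, d = −½ ln(1 − 2P − Q) − ¼ ln(1 − 2Q).
1 − 2P − Q = 0.77, giving −½ ln(0.77) = 0.130682.
1 − 2Q = 0.796, giving −¼ ln(0.796) = 0.057039.
d = 0.130682 + 0.057039 = 0.187721.

0.188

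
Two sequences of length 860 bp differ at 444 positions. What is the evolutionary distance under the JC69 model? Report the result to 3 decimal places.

0.874

p = 444/860 ≈ 0.516279.
d = −(3/4) ln(1 − 4p/3) = −0.75 ln(1 − 0.688372) = −0.75 ln(0.311628)
  = −0.75 × (-1.165945) = 0.874459 substitutions/site.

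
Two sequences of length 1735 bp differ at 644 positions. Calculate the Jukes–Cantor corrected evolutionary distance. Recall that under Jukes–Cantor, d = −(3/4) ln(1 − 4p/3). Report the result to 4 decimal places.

p = 644/1735 ≈ 0.371182.
d = −(3/4) ln(1 − 4p/3) = −0.75 ln(1 − 0.494909) = −0.75 ln(0.505091)
  = −0.75 × (-0.683017) = 0.512263 substitutions/site.

0.5123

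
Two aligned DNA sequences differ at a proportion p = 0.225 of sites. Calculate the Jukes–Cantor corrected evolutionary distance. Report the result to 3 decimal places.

0.268

d = −(3/4) ln(1 − 4p/3) = −0.75 ln(1 − 0.3) = −0.75 ln(0.7)
  = −0.75 × (-0.356675) = 0.267506 substitutions/site.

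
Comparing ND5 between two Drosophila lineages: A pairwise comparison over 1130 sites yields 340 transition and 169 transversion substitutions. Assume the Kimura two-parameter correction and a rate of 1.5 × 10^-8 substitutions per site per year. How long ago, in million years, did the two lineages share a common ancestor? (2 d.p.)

26.16

P = 340/1130 ≈ 0.300885 and Q = 169/1130 ≈ 0.149558.
Under the Kimura two-parameter model, d = −½ ln(1 − 2P − Q) − ¼ ln(1 − 2Q).
1 − 2P − Q = 0.248672, giving −½ ln(0.248672) = 0.695810.
1 − 2Q = 0.700884, giving −¼ ln(0.700884) = 0.088853.
d = 0.695810 + 0.088853 = 0.784663.
Under a molecular clock d = 2μt, so t = d/(2μ) = 0.784663 / (2 × 1.5 × 10^-8) = 26.16 million years.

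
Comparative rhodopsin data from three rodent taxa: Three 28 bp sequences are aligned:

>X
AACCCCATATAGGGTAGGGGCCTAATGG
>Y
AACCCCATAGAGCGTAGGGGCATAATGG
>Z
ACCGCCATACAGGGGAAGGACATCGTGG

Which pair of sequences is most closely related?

X and Y

X–Y: 3/28 differ, p = 0.107, d = 0.116.
X–Z: 9/28 differ, p = 0.321, d = 0.420.
Y–Z: 9/28 differ, p = 0.321, d = 0.420.
The smallest distance is between X and Y.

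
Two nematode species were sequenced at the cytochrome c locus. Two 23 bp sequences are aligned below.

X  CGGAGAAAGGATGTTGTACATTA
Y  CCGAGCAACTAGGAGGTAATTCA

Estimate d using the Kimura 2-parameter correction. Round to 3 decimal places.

0.707

Of 23 sites, 1 differences are transitions and 9 are transversions, so P = 1/23 ≈ 0.043478 and Q = 9/23 ≈ 0.391304.
Under the Kimura two-parameter model, d = −½ ln(1 − 2P − Q) − ¼ ln(1 − 2Q).
1 − 2P − Q = 0.52174, giving −½ ln(0.52174) = 0.325293.
1 − 2Q = 0.217392, giving −¼ ln(0.217392) = 0.381513.
d = 0.325293 + 0.381513 = 0.706806.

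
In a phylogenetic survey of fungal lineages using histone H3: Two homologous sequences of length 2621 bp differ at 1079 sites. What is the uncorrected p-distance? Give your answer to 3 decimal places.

p = 1079/2621 = 0.411674… ≈ 0.412 (to 3 d.p.).

0.412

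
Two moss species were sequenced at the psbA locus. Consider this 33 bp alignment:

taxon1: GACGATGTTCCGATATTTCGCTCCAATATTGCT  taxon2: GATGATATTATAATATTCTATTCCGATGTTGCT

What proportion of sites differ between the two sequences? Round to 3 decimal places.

0.333

The sequences differ at 11 of 33 positions.
p = 11/33 = 0.333333… ≈ 0.333 (to 3 d.p.).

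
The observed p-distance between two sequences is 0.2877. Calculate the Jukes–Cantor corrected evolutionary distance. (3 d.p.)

0.363

d = −(3/4) ln(1 − 4p/3) = −0.75 ln(1 − 0.3836) = −0.75 ln(0.6164)
  = −0.75 × (-0.483859) = 0.362894 substitutions/site.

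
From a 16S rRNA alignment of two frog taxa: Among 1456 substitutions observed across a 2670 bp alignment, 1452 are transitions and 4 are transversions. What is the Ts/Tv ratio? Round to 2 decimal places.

R = 1452/4 = 363.00.

363.00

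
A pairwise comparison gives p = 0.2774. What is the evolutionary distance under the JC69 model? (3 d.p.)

0.346

d = −(3/4) ln(1 − 4p/3) = −0.75 ln(1 − 0.369867) = −0.75 ln(0.630133)
  = −0.75 × (-0.461824) = 0.346368 substitutions/site.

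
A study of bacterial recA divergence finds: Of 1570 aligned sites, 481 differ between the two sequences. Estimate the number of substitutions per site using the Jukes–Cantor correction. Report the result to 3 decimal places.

p = 481/1570 ≈ 0.306369.
d = −(3/4) ln(1 − 4p/3) = −0.75 ln(1 − 0.408492) = −0.75 ln(0.591508)
  = −0.75 × (-0.525080) = 0.393810 substitutions/site.

0.394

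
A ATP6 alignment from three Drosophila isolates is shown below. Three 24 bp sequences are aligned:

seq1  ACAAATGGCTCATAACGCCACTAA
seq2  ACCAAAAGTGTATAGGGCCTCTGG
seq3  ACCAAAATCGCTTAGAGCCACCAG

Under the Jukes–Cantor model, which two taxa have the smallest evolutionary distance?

seq2 and seq3

seq1–seq2: 11/24 differ, p = 0.458, d = 0.708.
seq1–seq3: 10/24 differ, p = 0.417, d = 0.608.
seq2–seq3: 8/24 differ, p = 0.333, d = 0.441.
The smallest distance is between seq2 and seq3.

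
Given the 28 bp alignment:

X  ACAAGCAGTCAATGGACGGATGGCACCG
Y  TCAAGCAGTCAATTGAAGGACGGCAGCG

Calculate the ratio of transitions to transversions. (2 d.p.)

Transitions are A↔G and C↔T; transversions are all other mismatches.
Transitions: 1. Transversions: 4.
R = 1/4 = 0.25.

0.25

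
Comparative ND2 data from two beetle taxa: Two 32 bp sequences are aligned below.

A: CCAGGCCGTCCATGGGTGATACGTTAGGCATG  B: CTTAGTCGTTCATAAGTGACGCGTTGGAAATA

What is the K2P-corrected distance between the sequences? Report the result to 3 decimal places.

0.727

Of 32 sites, 11 differences are transitions and 2 are transversions, so P = 11/32 = 0.34375 and Q = 2/32 = 0.0625.
Under the Kimura two-parameter model, d = −½ ln(1 − 2P − Q) − ¼ ln(1 − 2Q).
1 − 2P − Q = 0.25, giving −½ ln(0.25) = 0.693147.
1 − 2Q = 0.875, giving −¼ ln(0.875) = 0.033383.
d = 0.693147 + 0.033383 = 0.726530.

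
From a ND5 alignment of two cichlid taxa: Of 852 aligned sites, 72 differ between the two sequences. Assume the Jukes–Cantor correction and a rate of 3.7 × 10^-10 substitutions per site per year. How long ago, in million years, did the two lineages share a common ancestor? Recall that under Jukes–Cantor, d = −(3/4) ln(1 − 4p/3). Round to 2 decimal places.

p = 72/852 ≈ 0.084507.
d = −(3/4) ln(1 − 4p/3) = −0.75 ln(1 − 0.112676) = −0.75 ln(0.887324)
  = −0.75 × (-0.119545) = 0.089659 substitutions/site.
Under a molecular clock d = 2μt, so t = d/(2μ) = 0.089659 / (2 × 3.7 × 10^-10) = 121.16 million years.

121.16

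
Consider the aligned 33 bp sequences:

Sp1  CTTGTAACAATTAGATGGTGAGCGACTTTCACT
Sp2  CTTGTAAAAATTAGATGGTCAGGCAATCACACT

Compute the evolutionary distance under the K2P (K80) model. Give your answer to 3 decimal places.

0.252

Of 33 sites, 1 differences are transitions and 6 are transversions, so P = 1/33 ≈ 0.030303 and Q = 6/33 ≈ 0.181818.
Under the Kimura two-parameter model, d = −½ ln(1 − 2P − Q) − ¼ ln(1 − 2Q).
1 − 2P − Q = 0.757576, giving −½ ln(0.757576) = 0.138816.
1 − 2Q = 0.636364, giving −¼ ln(0.636364) = 0.112996.
d = 0.138816 + 0.112996 = 0.251812.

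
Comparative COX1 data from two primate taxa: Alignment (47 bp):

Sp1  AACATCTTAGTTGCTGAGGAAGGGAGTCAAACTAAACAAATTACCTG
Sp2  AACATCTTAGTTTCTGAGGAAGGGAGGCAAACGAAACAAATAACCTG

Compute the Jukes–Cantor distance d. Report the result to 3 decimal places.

0.090

The sequences differ at 4 of 47 sites (13, 27, 33, 42), so p = 4/47 ≈ 0.085106.
d = −(3/4) ln(1 − 4p/3) = −0.75 ln(1 − 0.113475) = −0.75 ln(0.886525)
  = −0.75 × (-0.120446) = 0.090335 substitutions/site.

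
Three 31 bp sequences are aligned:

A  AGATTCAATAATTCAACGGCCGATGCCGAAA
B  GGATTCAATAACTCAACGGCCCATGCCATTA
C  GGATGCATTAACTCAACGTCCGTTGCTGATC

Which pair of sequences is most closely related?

A and B

A–B: 6/31 differ, p = 0.194, d = 0.224.
A–C: 9/31 differ, p = 0.290, d = 0.367.
B–C: 9/31 differ, p = 0.290, d = 0.367.
The smallest distance is between A and B.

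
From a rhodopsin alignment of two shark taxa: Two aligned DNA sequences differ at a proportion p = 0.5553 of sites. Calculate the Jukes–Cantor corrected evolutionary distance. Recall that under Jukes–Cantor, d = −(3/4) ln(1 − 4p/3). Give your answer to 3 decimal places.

d = −(3/4) ln(1 − 4p/3) = −0.75 ln(1 − 0.7404) = −0.75 ln(0.2596)
  = −0.75 × (-1.348613) = 1.011460 substitutions/site.

1.011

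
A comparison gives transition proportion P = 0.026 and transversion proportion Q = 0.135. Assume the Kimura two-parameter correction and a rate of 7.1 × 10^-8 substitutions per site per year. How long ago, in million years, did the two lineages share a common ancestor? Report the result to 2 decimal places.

Under the Kimura two-parameter model, d = −½ ln(1 − 2P − Q) − ¼ ln(1 − 2Q).
1 − 2P − Q = 0.813, giving −½ ln(0.813) = 0.103512.
1 − 2Q = 0.73, giving −¼ ln(0.73) = 0.078678.
d = 0.103512 + 0.078678 = 0.182190.
Under a molecular clock d = 2μt, so t = d/(2μ) = 0.182190 / (2 × 7.1 × 10^-8) = 1.28 million years.

1.28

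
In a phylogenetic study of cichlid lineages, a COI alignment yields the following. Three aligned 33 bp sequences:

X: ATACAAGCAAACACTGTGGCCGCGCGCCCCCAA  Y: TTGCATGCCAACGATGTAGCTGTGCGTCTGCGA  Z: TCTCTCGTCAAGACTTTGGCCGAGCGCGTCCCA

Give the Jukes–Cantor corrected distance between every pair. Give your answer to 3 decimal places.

X–Y: 13/33 sites differ → p ≈ 0.393939, d = −0.75 ln(1 − 0.525252) = 0.558728 ≈ 0.559.
X–Z: 13/33 sites differ → p ≈ 0.393939, d = −0.75 ln(1 − 0.525252) = 0.558728 ≈ 0.559.
Y–Z: 16/33 sites differ → p ≈ 0.484848, d = −0.75 ln(1 − 0.646464) = 0.779827 ≈ 0.780.

d(X,Y) = 0.559, d(X,Z) = 0.559, d(Y,Z) = 0.780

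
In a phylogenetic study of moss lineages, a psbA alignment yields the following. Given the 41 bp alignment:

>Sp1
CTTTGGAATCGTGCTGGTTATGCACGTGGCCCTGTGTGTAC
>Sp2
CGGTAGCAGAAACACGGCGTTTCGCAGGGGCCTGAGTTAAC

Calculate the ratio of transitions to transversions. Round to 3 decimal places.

Transitions are A↔G and C↔T; transversions are all other mismatches.
Transitions: 6. Transversions: 16.
R = 6/16 = 0.375.

0.375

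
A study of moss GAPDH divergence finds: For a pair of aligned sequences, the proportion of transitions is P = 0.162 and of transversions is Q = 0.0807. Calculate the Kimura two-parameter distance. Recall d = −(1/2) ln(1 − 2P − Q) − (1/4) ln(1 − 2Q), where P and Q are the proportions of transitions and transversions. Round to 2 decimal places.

Under the Kimura two-parameter model, d = −½ ln(1 − 2P − Q) − ¼ ln(1 − 2Q).
1 − 2P − Q = 0.5953, giving −½ ln(0.5953) = 0.259345.
1 − 2Q = 0.8386, giving −¼ ln(0.8386) = 0.044005.
d = 0.259345 + 0.044005 = 0.303350.

0.30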